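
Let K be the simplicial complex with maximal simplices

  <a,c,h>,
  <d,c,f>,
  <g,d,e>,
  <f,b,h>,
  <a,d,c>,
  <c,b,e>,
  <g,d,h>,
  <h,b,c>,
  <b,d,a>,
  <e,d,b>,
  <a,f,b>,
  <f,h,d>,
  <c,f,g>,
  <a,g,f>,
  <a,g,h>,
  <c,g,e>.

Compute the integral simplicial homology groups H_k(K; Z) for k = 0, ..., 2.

H_0 = Z,  H_1 = Z^2,  H_2 = Z.

Take the total order a < b < c < d < e < f < g < h on the vertex set. Then K (dimension 2) consists of the simplices:

  0-simplices (8): a, b, c, d, e, f, g, h
  1-simplices (24): ab, ac, ad, af, ag, ah, bc, bd, be, bf, bh, cd, ce, cf, cg, ch, de, df, dg, dh, eg, fg, fh, gh
  2-simplices (16): abd, abf, acd, ach, afg, agh, bce, bch, bde, bfh, cdf, ceg, cfg, deg, dfh, dgh

so the chain groups are C_0 ≅ Z^8, C_1 ≅ Z^24, C_2 ≅ Z^16.

Boundary ∂_1: C_1 → C_0 maps an edge to its endpoints' difference, ∂[p,q] = q − p. For instance
  ∂ce = e − c.
This gives a 8×24 integer matrix of rank 7; reducing to Smith normal form yields diagonal entries (1,1,1,1,1,1,1).

The boundary map ∂_2: C_2 → C_1 sends each 2-simplex [p,q,r] to [q,r] − [p,r] + [p,q]. For instance
  ∂deg = eg − dg + de,
  ∂acd = cd − ad + ac.
As a 24×16 matrix over Z this has rank 15, with invariant factors (1,1,1,1,1,1,1,1,1,1,1,1,1,1,1).

From H_k ≅ ker(∂_k) / im(∂_{k+1}) we obtain:

  H_0: rank C_0 − rank ∂_1 = 8 − 7 = 1, and the invariant factors of ∂_1 are all 1, so H_0 ≅ Z.
  H_1: rank ker ∂_1 − rank ∂_2 = (24 − 7) − 15 = 2, and the invariant factors of ∂_2 are all 1, so H_1 ≅ Z^2.
  H_2: rank ker ∂_2 − rank ∂_3 = (16 − 15) − 0 = 1, and there is no ∂_3, so H_2 ≅ Z.

As a check, the Euler characteristic is 8 − 24 + 16 = 0, which agrees with 1 − 2 + 1 = 0.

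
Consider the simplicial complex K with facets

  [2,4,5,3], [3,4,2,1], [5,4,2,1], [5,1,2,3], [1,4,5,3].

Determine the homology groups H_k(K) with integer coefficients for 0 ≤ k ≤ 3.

We work with the vertex ordering 1 < 2 < 3 < 4 < 5. The simplices of K, each written with vertices in increasing order, are:

  0-simplices (5): [1], [2], [3], [4], [5]
  1-simplices (10): [1,2], [1,3], [1,4], [1,5], [2,3], [2,4], [2,5], [3,4], [3,5], [4,5]
  2-simplices (10): [1,2,3], [1,2,4], [1,2,5], [1,3,4], [1,3,5], [1,4,5], [2,3,4], [2,3,5], [2,4,5], [3,4,5]
  3-simplices (5): [1,2,3,4], [1,2,3,5], [1,2,4,5], [1,3,4,5], [2,3,4,5]

so the chain groups are C_0 ≅ Z^5, C_1 ≅ Z^10, C_2 ≅ Z^10, C_3 ≅ Z^5.

Boundary ∂_1: C_1 → C_0 maps an edge to its endpoints' difference, ∂[p,q] = q − p.
The 5×10 boundary matrix has rank 4 and Smith normal form diag(1,1,1,1).

∂_2: C_2 → C_1 acts by ∂[p,q,r] = [q,r] − [p,r] + [p,q]. For instance
  ∂[2,3,5] = [3,5] − [2,5] + [2,3],
  ∂[1,3,5] = [3,5] − [1,5] + [1,3].
As a 10×10 matrix over Z this has rank 6, with invariant factors (1,1,1,1,1,1).

∂_3: C_3 → C_2 sends each 3-simplex σ to the alternating sum Σ_i (−1)^i (σ with its i-th vertex removed). For instance
  ∂[1,3,4,5] = [3,4,5] − [1,4,5] + [1,3,5] − [1,3,4],
  ∂[1,2,3,4] = [2,3,4] − [1,3,4] + [1,2,4] − [1,2,3].
The 10×5 boundary matrix has rank 4 and Smith normal form diag(1,1,1,1).

Now H_k = ker ∂_k / im ∂_{k+1}, so:

  H_0: rank C_0 − rank ∂_1 = 5 − 4 = 1, and the invariant factors of ∂_1 are all 1, so H_0 ≅ Z.
  H_1: rank ker ∂_1 − rank ∂_2 = (10 − 4) − 6 = 0, and the invariant factors of ∂_2 are all 1, so H_1 ≅ 0.
  H_2: rank ker ∂_2 − rank ∂_3 = (10 − 6) − 4 = 0, and the invariant factors of ∂_3 are all 1, so H_2 ≅ 0.
  H_3: rank ker ∂_3 − rank ∂_4 = (5 − 4) − 0 = 1, and there is no ∂_4, so H_3 ≅ Z.

(K is a triangulation of the 3-sphere S^3.)

H_0 ≅ Z,  H_1 = 0,  H_2 = 0,  H_3 ≅ Z.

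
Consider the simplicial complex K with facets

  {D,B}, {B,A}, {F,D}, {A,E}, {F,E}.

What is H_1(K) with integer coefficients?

K has 5 vertices, 5 edges.
rank ∂_1 = 4, rank ∂_2 = 0 ⇒ b_1 = 5 − 4 − 0 = 1. So H_1 ≅ Z.

H_1 = Z.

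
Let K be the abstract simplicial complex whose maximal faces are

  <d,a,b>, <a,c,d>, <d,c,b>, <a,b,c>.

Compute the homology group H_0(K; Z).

H_0 ≅ Z.

Order the vertices as a < b < c < d. Listing each simplex with vertices in this order, K has dimension 2 with simplices:

  0-simplices (4): a, b, c, d
  1-simplices (6): ab, ac, ad, bc, bd, cd
  2-simplices (4): abc, abd, acd, bcd

giving chain groups C_0 ≅ Z^4, C_1 ≅ Z^6, C_2 ≅ Z^4.

∂_1: C_1 → C_0 is given by ∂[p,q] = [q] − [p]. For instance
  ∂bd = d − b.
As a 4×6 matrix over Z this has rank 3, with invariant factors (1,1,1).

∂_2: C_2 → C_1 sends each 2-simplex [p,q,r] to [q,r] − [p,r] + [p,q]. For instance
  ∂abd = bd − ad + ab,
  ∂bcd = cd − bd + bc.
The 6×4 boundary matrix has rank 3 and Smith normal form diag(1,1,1).

Reading off H_k = ker ∂_k / im ∂_{k+1}:

  H_0: rank C_0 − rank ∂_1 = 4 − 3 = 1, and the invariant factors of ∂_1 are all 1, so H_0 ≅ Z.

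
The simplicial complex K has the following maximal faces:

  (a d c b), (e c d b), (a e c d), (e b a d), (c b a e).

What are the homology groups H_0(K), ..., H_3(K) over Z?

H_0 = Z,  H_1 = 0,  H_2 = 0,  H_3 = Z.

Fix the vertex order a < b < c < d < e and write every simplex with vertices in increasing order. Then dim K = 3 and the simplices of K are:

  0-simplices (5): a, b, c, d, e
  1-simplices (10): ab, ac, ad, ae, bc, bd, be, cd, ce, de
  2-simplices (10): abc, abd, abe, acd, ace, ade, bcd, bce, bde, cde
  3-simplices (5): abcd, abce, abde, acde, bcde

Hence C_0 ≅ Z^5, C_1 ≅ Z^10, C_2 ≅ Z^10, C_3 ≅ Z^5.

∂_1: C_1 → C_0 maps an edge to its endpoints' difference, ∂[p,q] = q − p. For instance
  ∂ab = b − a.
This gives a 5×10 integer matrix of rank 4; reducing to Smith normal form yields diagonal entries (1,1,1,1).

Boundary ∂_2: C_2 → C_1 sends each 2-simplex [p,q,r] to [q,r] − [p,r] + [p,q]. For instance
  ∂cde = de − ce + cd,
  ∂ade = de − ae + ad.
As a 10×10 matrix over Z this has rank 6, with invariant factors (1,1,1,1,1,1).

∂_3: C_3 → C_2 sends each 3-simplex σ to the alternating sum Σ_i (−1)^i (σ with its i-th vertex removed). For instance
  ∂abcd = bcd − acd + abd − abc,
  ∂bcde = cde − bde + bce − bcd.
The resulting 10×5 matrix has rank 4, and its Smith normal form has invariant factors (1,1,1,1).

Now H_k = ker ∂_k / im ∂_{k+1}, so:

  H_0: rank C_0 − rank ∂_1 = 5 − 4 = 1, and the invariant factors of ∂_1 are all 1, so H_0 ≅ Z.
  H_1: rank ker ∂_1 − rank ∂_2 = (10 − 4) − 6 = 0, and the invariant factors of ∂_2 are all 1, so H_1 ≅ 0.
  H_2: rank ker ∂_2 − rank ∂_3 = (10 − 6) − 4 = 0, and the invariant factors of ∂_3 are all 1, so H_2 ≅ 0.
  H_3: rank ker ∂_3 − rank ∂_4 = (5 − 4) − 0 = 1, and there is no ∂_4, so H_3 ≅ Z.

(K is a triangulation of the 3-sphere S^3.)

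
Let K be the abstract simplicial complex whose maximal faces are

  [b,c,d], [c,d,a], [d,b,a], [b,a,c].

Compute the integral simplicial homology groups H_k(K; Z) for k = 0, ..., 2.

H_0 ≅ Z,  H_1 = 0,  H_2 ≅ Z.

Take the total order a < b < c < d on the vertex set. Then K (dimension 2) consists of the simplices:

  0-simplices (4): a, b, c, d
  1-simplices (6): ab, ac, ad, bc, bd, cd
  2-simplices (4): abc, abd, acd, bcd

so the chain groups are C_0 ≅ Z^4, C_1 ≅ Z^6, C_2 ≅ Z^4.

The boundary map ∂_1: C_1 → C_0 is given by ∂[p,q] = [q] − [p].
The resulting 4×6 matrix has rank 3, and its Smith normal form has invariant factors (1,1,1).

The boundary map ∂_2: C_2 → C_1 acts by ∂[p,q,r] = [q,r] − [p,r] + [p,q]. For instance
  ∂abd = bd − ad + ab,
  ∂bcd = cd − bd + bc.
The resulting 6×4 matrix has rank 3, and its Smith normal form has invariant factors (1,1,1).

Reading off H_k = ker ∂_k / im ∂_{k+1}:

  H_0: rank C_0 − rank ∂_1 = 4 − 3 = 1, and the invariant factors of ∂_1 are all 1, so H_0 ≅ Z.
  H_1: rank ker ∂_1 − rank ∂_2 = (6 − 3) − 3 = 0, and the invariant factors of ∂_2 are all 1, so H_1 ≅ 0.
  H_2: rank ker ∂_2 − rank ∂_3 = (4 − 3) − 0 = 1, and there is no ∂_3, so H_2 ≅ Z.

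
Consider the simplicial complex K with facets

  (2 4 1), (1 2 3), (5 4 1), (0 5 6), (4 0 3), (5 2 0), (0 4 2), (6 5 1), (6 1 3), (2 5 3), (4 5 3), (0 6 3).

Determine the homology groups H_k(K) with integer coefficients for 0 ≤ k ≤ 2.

K has 7 vertices, 18 edges, 12 triangles.
rank ∂_0 = 0, rank ∂_1 = 6 ⇒ b_0 = 7 − 0 − 6 = 1; all invariant factors of ∂_1 are 1 so no torsion. So H_0 = Z.
rank ∂_1 = 6, rank ∂_2 = 12 ⇒ b_1 = 18 − 6 − 12 = 0; ∂_2 has invariant factor(s) [2] giving torsion. So H_1 = Z/2Z.
rank ∂_2 = 12, rank ∂_3 = 0 ⇒ b_2 = 12 − 12 − 0 = 0. So H_2 = 0.

H_0 ≅ Z,  H_1 ≅ Z/2Z,  H_2 = 0.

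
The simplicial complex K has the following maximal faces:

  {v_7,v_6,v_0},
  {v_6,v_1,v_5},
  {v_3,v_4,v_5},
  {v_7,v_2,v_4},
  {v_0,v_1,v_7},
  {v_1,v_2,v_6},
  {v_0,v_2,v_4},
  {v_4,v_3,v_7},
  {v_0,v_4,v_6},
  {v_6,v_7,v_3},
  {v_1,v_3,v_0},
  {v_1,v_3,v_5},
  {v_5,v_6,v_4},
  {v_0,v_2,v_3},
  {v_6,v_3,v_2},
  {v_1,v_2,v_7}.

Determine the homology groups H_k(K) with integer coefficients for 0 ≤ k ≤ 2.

We work with the vertex ordering v_0 < v_1 < v_2 < v_3 < v_4 < v_5 < v_6 < v_7. The simplices of K, each written with vertices in increasing order, are:

  0-simplices (8): [v_0], [v_1], [v_2], [v_3], [v_4], [v_5], [v_6], [v_7]
  1-simplices (24): (24 of them)
  2-simplices (16): (16 of them)

Hence C_0 ≅ Z^8, C_1 ≅ Z^24, C_2 ≅ Z^16.

Boundary ∂_1: C_1 → C_0 is given by ∂[p,q] = [q] − [p]. For instance
  ∂[v_0,v_4] = [v_4] − [v_0].
The 8×24 boundary matrix has rank 7 and Smith normal form diag(1,1,1,1,1,1,1).

∂_2: C_2 → C_1 maps a triangle to the signed sum of its edges. For instance
  ∂[v_0,v_2,v_4] = [v_2,v_4] − [v_0,v_4] + [v_0,v_2],
  ∂[v_1,v_2,v_6] = [v_2,v_6] − [v_1,v_6] + [v_1,v_2].
The resulting 24×16 matrix has rank 15, and its Smith normal form has invariant factors (1,1,1,1,1,1,1,1,1,1,1,1,1,1,1).

Now H_k = ker ∂_k / im ∂_{k+1}, so:

  H_0: rank C_0 − rank ∂_1 = 8 − 7 = 1, and the invariant factors of ∂_1 are all 1, so H_0 ≅ Z.
  H_1: rank ker ∂_1 − rank ∂_2 = (24 − 7) − 15 = 2, and the invariant factors of ∂_2 are all 1, so H_1 ≅ Z^2.
  H_2: rank ker ∂_2 − rank ∂_3 = (16 − 15) − 0 = 1, and there is no ∂_3, so H_2 ≅ Z.

(K is a triangulation of the torus T^2.)

H_0 ≅ Z,  H_1 ≅ Z^2,  H_2 ≅ Z.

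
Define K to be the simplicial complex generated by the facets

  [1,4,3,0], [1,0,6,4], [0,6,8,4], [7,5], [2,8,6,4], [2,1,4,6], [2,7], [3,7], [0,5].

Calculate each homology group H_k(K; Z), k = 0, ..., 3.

Take the total order 0 < 1 < 2 < 3 < 4 < 5 < 6 < 7 < 8 on the vertex set. Then K (dimension 3) consists of the simplices:

  0-simplices (9): [0], [1], [2], [3], [4], [5], [6], [7], [8]
  1-simplices (20): [0,1], [0,3], [0,4], [0,5], [0,6], [0,8], [1,2], [1,3], [1,4], [1,6], [2,4], [2,6], [2,7], [2,8], [3,4], [3,7], [4,6], [4,8], [5,7], [6,8]
  2-simplices (15): [0,1,3], [0,1,4], [0,1,6], [0,3,4], [0,4,6], [0,4,8], [0,6,8], [1,2,4], [1,2,6], [1,3,4], [1,4,6], [2,4,6], [2,4,8], [2,6,8], [4,6,8]
  3-simplices (5): [0,1,3,4], [0,1,4,6], [0,4,6,8], [1,2,4,6], [2,4,6,8]

giving chain groups C_0 ≅ Z^9, C_1 ≅ Z^20, C_2 ≅ Z^15, C_3 ≅ Z^5.

The boundary map ∂_1: C_1 → C_0 sends each edge [p,q] (with p < q) to q − p.
This gives a 9×20 integer matrix of rank 8; reducing to Smith normal form yields diagonal entries (1,1,1,1,1,1,1,1).

∂_2: C_2 → C_1 maps a triangle to the signed sum of its edges. For instance
  ∂[1,3,4] = [3,4] − [1,4] + [1,3],
  ∂[1,2,6] = [2,6] − [1,6] + [1,2].
This gives a 20×15 integer matrix of rank 10; reducing to Smith normal form yields diagonal entries (1,1,1,1,1,1,1,1,1,1).

Boundary ∂_3: C_3 → C_2 sends each 3-simplex σ to the alternating sum Σ_i (−1)^i (σ with its i-th vertex removed). For instance
  ∂[0,4,6,8] = [4,6,8] − [0,6,8] + [0,4,8] − [0,4,6],
  ∂[2,4,6,8] = [4,6,8] − [2,6,8] + [2,4,8] − [2,4,6].
The resulting 15×5 matrix has rank 5, and its Smith normal form has invariant factors (1,1,1,1,1).

From H_k ≅ ker(∂_k) / im(∂_{k+1}) we obtain:

  H_0: rank C_0 − rank ∂_1 = 9 − 8 = 1, and the invariant factors of ∂_1 are all 1, so H_0 = Z.
  H_1: rank ker ∂_1 − rank ∂_2 = (20 − 8) − 10 = 2, and the invariant factors of ∂_2 are all 1, so H_1 = Z^2.
  H_2: rank ker ∂_2 − rank ∂_3 = (15 − 10) − 5 = 0, and the invariant factors of ∂_3 are all 1, so H_2 = 0.
  H_3: rank ker ∂_3 − rank ∂_4 = (5 − 5) − 0 = 0, and there is no ∂_4, so H_3 = 0.

H_0 ≅ Z,  H_1 ≅ Z^2,  H_2 = 0,  H_3 = 0.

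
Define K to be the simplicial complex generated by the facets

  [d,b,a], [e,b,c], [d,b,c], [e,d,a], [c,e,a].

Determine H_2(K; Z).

K has 5 vertices, 10 edges, 5 triangles.
rank ∂_2 = 5, rank ∂_3 = 0 ⇒ b_2 = 5 − 5 − 0 = 0. So H_2 = 0.

H_2 = 0.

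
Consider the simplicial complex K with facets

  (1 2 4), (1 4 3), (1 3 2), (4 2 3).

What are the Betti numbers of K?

b_0 = 1, b_1 = 0, b_2 = 1.

Fix the vertex order 1 < 2 < 3 < 4 and write every simplex with vertices in increasing order. Then dim K = 2 and the simplices of K are:

  0-simplices (4): [1], [2], [3], [4]
  1-simplices (6): [1,2], [1,3], [1,4], [2,3], [2,4], [3,4]
  2-simplices (4): [1,2,3], [1,2,4], [1,3,4], [2,3,4]

Hence C_0 ≅ Z^4, C_1 ≅ Z^6, C_2 ≅ Z^4.

The boundary map ∂_1: C_1 → C_0 maps an edge to its endpoints' difference, ∂[p,q] = q − p. For instance
  ∂[1,4] = [4] − [1].
The resulting 4×6 matrix has rank 3, and its Smith normal form has invariant factors (1,1,1).

∂_2: C_2 → C_1 sends each 2-simplex [p,q,r] to [q,r] − [p,r] + [p,q]. For instance
  ∂[1,2,4] = [2,4] − [1,4] + [1,2],
  ∂[1,2,3] = [2,3] − [1,3] + [1,2].
The resulting 6×4 matrix has rank 3, and its Smith normal form has invariant factors (1,1,1).

Now H_k = ker ∂_k / im ∂_{k+1}, so:

  H_0: rank C_0 − rank ∂_1 = 4 − 3 = 1, and the invariant factors of ∂_1 are all 1, so H_0 = Z.
  H_1: rank ker ∂_1 − rank ∂_2 = (6 − 3) − 3 = 0, and the invariant factors of ∂_2 are all 1, so H_1 = 0.
  H_2: rank ker ∂_2 − rank ∂_3 = (4 − 3) − 0 = 1, and there is no ∂_3, so H_2 = Z.

Hence the Betti numbers are b_0 = 1, b_1 = 0, b_2 = 1.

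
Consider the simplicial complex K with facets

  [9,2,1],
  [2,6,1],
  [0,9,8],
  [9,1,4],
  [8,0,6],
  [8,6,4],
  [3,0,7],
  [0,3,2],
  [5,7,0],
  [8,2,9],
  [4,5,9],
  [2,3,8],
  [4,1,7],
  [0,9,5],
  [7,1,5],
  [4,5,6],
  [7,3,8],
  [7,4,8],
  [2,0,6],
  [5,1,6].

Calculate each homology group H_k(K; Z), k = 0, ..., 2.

H_0 = Z,  H_1 = Z ⊕ Z/2Z,  H_2 = 0.

Order the vertices as 0 < 1 < 2 < 3 < 4 < 5 < 6 < 7 < 8 < 9. Listing each simplex with vertices in this order, K has dimension 2 with simplices:

  0-simplices (10): [0], [1], [2], [3], [4], [5], [6], [7], [8], [9]
  1-simplices (30): (30 of them)
  2-simplices (20): (20 of them)

so the chain groups are C_0 ≅ Z^10, C_1 ≅ Z^30, C_2 ≅ Z^20.

∂_1: C_1 → C_0 sends each edge [p,q] (with p < q) to q − p. For instance
  ∂[2,9] = [9] − [2].
This gives a 10×30 integer matrix of rank 9; reducing to Smith normal form yields diagonal entries (1,1,1,1,1,1,1,1,1).

Boundary ∂_2: C_2 → C_1 sends each 2-simplex [p,q,r] to [q,r] − [p,r] + [p,q]. For instance
  ∂[1,4,9] = [4,9] − [1,9] + [1,4],
  ∂[0,6,8] = [6,8] − [0,8] + [0,6].
The 30×20 boundary matrix has rank 20 and Smith normal form diag(1,1,1,1,1,1,1,1,1,1,1,1,1,1,1,1,1,1,1,2).

Computing H_k = (kernel of ∂_k) / (image of ∂_{k+1}):

  H_0: rank C_0 − rank ∂_1 = 10 − 9 = 1, and the invariant factors of ∂_1 are all 1, so H_0 = Z.
  H_1: rank ker ∂_1 − rank ∂_2 = (30 − 9) − 20 = 1, and ∂_2 has invariant factor 2 > 1, so H_1 = Z ⊕ Z/2Z.
  H_2: rank ker ∂_2 − rank ∂_3 = (20 − 20) − 0 = 0, and there is no ∂_3, so H_2 = 0.

As a check, the Euler characteristic is 10 − 30 + 20 = 0, which agrees with 1 − 1 + 0 = 0.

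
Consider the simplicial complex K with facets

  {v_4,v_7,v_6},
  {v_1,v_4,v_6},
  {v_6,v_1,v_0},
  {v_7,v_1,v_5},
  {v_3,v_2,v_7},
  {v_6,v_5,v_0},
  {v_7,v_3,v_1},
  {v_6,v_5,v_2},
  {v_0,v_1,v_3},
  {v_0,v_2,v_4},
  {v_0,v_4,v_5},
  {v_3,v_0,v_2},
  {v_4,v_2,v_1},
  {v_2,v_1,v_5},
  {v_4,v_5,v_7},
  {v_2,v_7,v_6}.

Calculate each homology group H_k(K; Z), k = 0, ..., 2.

H_0 ≅ Z,  H_1 ≅ Z^2,  H_2 ≅ Z.

Fix the vertex order v_0 < v_1 < v_2 < v_3 < v_4 < v_5 < v_6 < v_7 and write every simplex with vertices in increasing order. Then dim K = 2 and the simplices of K are:

  0-simplices (8): [v_0], [v_1], [v_2], [v_3], [v_4], [v_5], [v_6], [v_7]
  1-simplices (24): (24 of them)
  2-simplices (16): (16 of them)

so the chain groups are C_0 ≅ Z^8, C_1 ≅ Z^24, C_2 ≅ Z^16.

The boundary map ∂_1: C_1 → C_0 sends each edge [p,q] (with p < q) to q − p. For instance
  ∂[v_0,v_2] = [v_2] − [v_0].
The 8×24 boundary matrix has rank 7 and Smith normal form diag(1,1,1,1,1,1,1).

Boundary ∂_2: C_2 → C_1 acts by ∂[p,q,r] = [q,r] − [p,r] + [p,q]. For instance
  ∂[v_0,v_2,v_3] = [v_2,v_3] − [v_0,v_3] + [v_0,v_2],
  ∂[v_1,v_5,v_7] = [v_5,v_7] − [v_1,v_7] + [v_1,v_5].
This gives a 24×16 integer matrix of rank 15; reducing to Smith normal form yields diagonal entries (1,1,1,1,1,1,1,1,1,1,1,1,1,1,1).

Reading off H_k = ker ∂_k / im ∂_{k+1}:

  H_0: rank C_0 − rank ∂_1 = 8 − 7 = 1, and the invariant factors of ∂_1 are all 1, so H_0 = Z.
  H_1: rank ker ∂_1 − rank ∂_2 = (24 − 7) − 15 = 2, and the invariant factors of ∂_2 are all 1, so H_1 = Z^2.
  H_2: rank ker ∂_2 − rank ∂_3 = (16 − 15) − 0 = 1, and there is no ∂_3, so H_2 = Z.

(K is a triangulation of the torus T^2.)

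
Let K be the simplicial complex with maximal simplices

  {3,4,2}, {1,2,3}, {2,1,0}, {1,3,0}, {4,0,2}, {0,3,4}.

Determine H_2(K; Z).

H_2 = Z.

K has 5 vertices, 9 edges, 6 triangles.
rank ∂_2 = 5, rank ∂_3 = 0 ⇒ b_2 = 6 − 5 − 0 = 1. So H_2 = Z.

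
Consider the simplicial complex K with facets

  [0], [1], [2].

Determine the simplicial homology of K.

H_0 ≅ Z^3.

We work with the vertex ordering 0 < 1 < 2. The simplices of K, each written with vertices in increasing order, are:

  0-simplices (3): [0], [1], [2]

giving chain groups C_0 ≅ Z^3.

Now H_k = ker ∂_k / im ∂_{k+1}, so:

  H_0: rank C_0 − rank ∂_1 = 3 − 0 = 3, and there is no ∂_1, so H_0 = Z^3.

(K is a triangulation of a set of 3 points.)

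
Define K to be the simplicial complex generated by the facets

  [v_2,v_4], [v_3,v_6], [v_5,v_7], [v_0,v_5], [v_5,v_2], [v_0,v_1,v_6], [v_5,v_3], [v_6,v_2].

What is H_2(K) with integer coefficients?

Take the total order v_0 < v_1 < v_2 < v_3 < v_4 < v_5 < v_6 < v_7 on the vertex set. Then K (dimension 2) consists of the simplices:

  0-simplices (8): [v_0], [v_1], [v_2], [v_3], [v_4], [v_5], [v_6], [v_7]
  1-simplices (10): [v_0,v_1], [v_0,v_5], [v_0,v_6], [v_1,v_6], [v_2,v_4], [v_2,v_5], [v_2,v_6], [v_3,v_5], [v_3,v_6], [v_5,v_7]
  2-simplices (1): [v_0,v_1,v_6]

Hence C_0 ≅ Z^8, C_1 ≅ Z^10, C_2 ≅ Z^1.

∂_1: C_1 → C_0 sends each edge [p,q] (with p < q) to q − p.
This gives a 8×10 integer matrix of rank 7; reducing to Smith normal form yields diagonal entries (1,1,1,1,1,1,1).

Boundary ∂_2: C_2 → C_1 maps a triangle to the signed sum of its edges. For instance
  ∂[v_0,v_1,v_6] = [v_1,v_6] − [v_0,v_6] + [v_0,v_1].
As a 10×1 matrix over Z this has rank 1, with invariant factors (1).

Now H_k = ker ∂_k / im ∂_{k+1}, so:

  H_2: rank ker ∂_2 − rank ∂_3 = (1 − 1) − 0 = 0, and there is no ∂_3, so H_2 ≅ 0.

H_2 ≅ 0.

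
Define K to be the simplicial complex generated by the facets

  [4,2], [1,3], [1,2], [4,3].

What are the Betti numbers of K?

Order the vertices as 1 < 2 < 3 < 4. Listing each simplex with vertices in this order, K has dimension 1 with simplices:

  0-simplices (4): [1], [2], [3], [4]
  1-simplices (4): [1,2], [1,3], [2,4], [3,4]

Hence C_0 ≅ Z^4, C_1 ≅ Z^4.

∂_1: C_1 → C_0 is given by ∂[p,q] = [q] − [p]. For instance
  ∂[3,4] = [4] − [3].
The resulting 4×4 matrix has rank 3, and its Smith normal form has invariant factors (1,1,1).

Now H_k = ker ∂_k / im ∂_{k+1}, so:

  H_0: rank C_0 − rank ∂_1 = 4 − 3 = 1, and the invariant factors of ∂_1 are all 1, so H_0 ≅ Z.
  H_1: rank ker ∂_1 − rank ∂_2 = (4 − 3) − 0 = 1, and there is no ∂_2, so H_1 ≅ Z.

(K is a triangulation of the circle S^1.)

Hence the Betti numbers are b_0 = 1, b_1 = 1.

b_0 = 1, b_1 = 1.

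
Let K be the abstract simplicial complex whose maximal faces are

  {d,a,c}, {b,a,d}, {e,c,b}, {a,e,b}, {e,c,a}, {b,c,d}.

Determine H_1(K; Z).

H_1 = 0.

Order the vertices as a < b < c < d < e. Listing each simplex with vertices in this order, K has dimension 2 with simplices:

  0-simplices (5): a, b, c, d, e
  1-simplices (9): ab, ac, ad, ae, bc, bd, be, cd, ce
  2-simplices (6): abd, abe, acd, ace, bcd, bce

Hence C_0 ≅ Z^5, C_1 ≅ Z^9, C_2 ≅ Z^6.

∂_1: C_1 → C_0 sends each edge [p,q] (with p < q) to q − p.
The 5×9 boundary matrix has rank 4 and Smith normal form diag(1,1,1,1).

Boundary ∂_2: C_2 → C_1 maps a triangle to the signed sum of its edges. For instance
  ∂acd = cd − ad + ac,
  ∂abe = be − ae + ab.
The 9×6 boundary matrix has rank 5 and Smith normal form diag(1,1,1,1,1).

Now H_k = ker ∂_k / im ∂_{k+1}, so:

  H_1: rank ker ∂_1 − rank ∂_2 = (9 − 4) − 5 = 0, and the invariant factors of ∂_2 are all 1, so H_1 ≅ 0.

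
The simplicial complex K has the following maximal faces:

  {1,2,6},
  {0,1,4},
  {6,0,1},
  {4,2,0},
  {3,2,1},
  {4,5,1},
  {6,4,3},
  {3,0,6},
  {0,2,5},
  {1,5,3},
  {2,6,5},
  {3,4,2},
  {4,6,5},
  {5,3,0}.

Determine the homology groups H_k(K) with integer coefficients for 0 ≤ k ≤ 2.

H_0 = Z,  H_1 = Z^2,  H_2 = Z.

Take the total order 0 < 1 < 2 < 3 < 4 < 5 < 6 on the vertex set. Then K (dimension 2) consists of the simplices:

  0-simplices (7): [0], [1], [2], [3], [4], [5], [6]
  1-simplices (21): [0,1], [0,2], [0,3], [0,4], [0,5], [0,6], [1,2], [1,3], [1,4], [1,5], [1,6], [2,3], [2,4], [2,5], [2,6], [3,4], [3,5], [3,6], [4,5], [4,6], [5,6]
  2-simplices (14): [0,1,4], [0,1,6], [0,2,4], [0,2,5], [0,3,5], [0,3,6], [1,2,3], [1,2,6], [1,3,5], [1,4,5], [2,3,4], [2,5,6], [3,4,6], [4,5,6]

Hence C_0 ≅ Z^7, C_1 ≅ Z^21, C_2 ≅ Z^14.

Boundary ∂_1: C_1 → C_0 sends each edge [p,q] (with p < q) to q − p. For instance
  ∂[3,4] = [4] − [3].
As a 7×21 matrix over Z this has rank 6, with invariant factors (1,1,1,1,1,1).

∂_2: C_2 → C_1 acts by ∂[p,q,r] = [q,r] − [p,r] + [p,q]. For instance
  ∂[1,4,5] = [4,5] − [1,5] + [1,4],
  ∂[0,1,4] = [1,4] − [0,4] + [0,1].
This gives a 21×14 integer matrix of rank 13; reducing to Smith normal form yields diagonal entries (1,1,1,1,1,1,1,1,1,1,1,1,1).

Reading off H_k = ker ∂_k / im ∂_{k+1}:

  H_0: rank C_0 − rank ∂_1 = 7 − 6 = 1, and the invariant factors of ∂_1 are all 1, so H_0 ≅ Z.
  H_1: rank ker ∂_1 − rank ∂_2 = (21 − 6) − 13 = 2, and the invariant factors of ∂_2 are all 1, so H_1 ≅ Z^2.
  H_2: rank ker ∂_2 − rank ∂_3 = (14 − 13) − 0 = 1, and there is no ∂_3, so H_2 ≅ Z.

As a check, the Euler characteristic is 7 − 21 + 14 = 0, which agrees with 1 − 2 + 1 = 0.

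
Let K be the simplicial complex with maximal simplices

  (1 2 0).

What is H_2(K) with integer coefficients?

H_2 ≅ 0.

Fix the vertex order 0 < 1 < 2 and write every simplex with vertices in increasing order. Then dim K = 2 and the simplices of K are:

  0-simplices (3): [0], [1], [2]
  1-simplices (3): [0,1], [0,2], [1,2]
  2-simplices (1): [0,1,2]

so the chain groups are C_0 ≅ Z^3, C_1 ≅ Z^3, C_2 ≅ Z^1.

The boundary map ∂_1: C_1 → C_0 is given by ∂[p,q] = [q] − [p]. For instance
  ∂[1,2] = [2] − [1].
The 3×3 boundary matrix has rank 2 and Smith normal form diag(1,1).

∂_2: C_2 → C_1 maps a triangle to the signed sum of its edges. For instance
  ∂[0,1,2] = [1,2] − [0,2] + [0,1].
As a 3×1 matrix over Z this has rank 1, with invariant factors (1).

Reading off H_k = ker ∂_k / im ∂_{k+1}:

  H_2: rank ker ∂_2 − rank ∂_3 = (1 − 1) − 0 = 0, and there is no ∂_3, so H_2 ≅ 0.

(K is a triangulation of the 2-simplex.)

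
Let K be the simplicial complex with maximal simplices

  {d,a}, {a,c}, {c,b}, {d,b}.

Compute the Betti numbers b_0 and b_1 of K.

K has 4 vertices, 4 edges.
rank ∂_0 = 0, rank ∂_1 = 3 ⇒ b_0 = 4 − 0 − 3 = 1; all invariant factors of ∂_1 are 1 so no torsion. So H_0 = Z.
rank ∂_1 = 3, rank ∂_2 = 0 ⇒ b_1 = 4 − 3 − 0 = 1. So H_1 = Z.

b_0 = 1, b_1 = 1.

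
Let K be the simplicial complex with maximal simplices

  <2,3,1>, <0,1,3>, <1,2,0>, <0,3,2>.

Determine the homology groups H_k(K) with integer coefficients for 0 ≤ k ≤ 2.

Fix the vertex order 0 < 1 < 2 < 3 and write every simplex with vertices in increasing order. Then dim K = 2 and the simplices of K are:

  0-simplices (4): [0], [1], [2], [3]
  1-simplices (6): [0,1], [0,2], [0,3], [1,2], [1,3], [2,3]
  2-simplices (4): [0,1,2], [0,1,3], [0,2,3], [1,2,3]

so the chain groups are C_0 ≅ Z^4, C_1 ≅ Z^6, C_2 ≅ Z^4.

The boundary map ∂_1: C_1 → C_0 maps an edge to its endpoints' difference, ∂[p,q] = q − p.
As a 4×6 matrix over Z this has rank 3, with invariant factors (1,1,1).

Boundary ∂_2: C_2 → C_1 acts by ∂[p,q,r] = [q,r] − [p,r] + [p,q]. For instance
  ∂[1,2,3] = [2,3] − [1,3] + [1,2],
  ∂[0,2,3] = [2,3] − [0,3] + [0,2].
The 6×4 boundary matrix has rank 3 and Smith normal form diag(1,1,1).

Computing H_k = (kernel of ∂_k) / (image of ∂_{k+1}):

  H_0: rank C_0 − rank ∂_1 = 4 − 3 = 1, and the invariant factors of ∂_1 are all 1, so H_0 ≅ Z.
  H_1: rank ker ∂_1 − rank ∂_2 = (6 − 3) − 3 = 0, and the invariant factors of ∂_2 are all 1, so H_1 ≅ 0.
  H_2: rank ker ∂_2 − rank ∂_3 = (4 − 3) − 0 = 1, and there is no ∂_3, so H_2 ≅ Z.

H_0 = Z,  H_1 = 0,  H_2 = Z.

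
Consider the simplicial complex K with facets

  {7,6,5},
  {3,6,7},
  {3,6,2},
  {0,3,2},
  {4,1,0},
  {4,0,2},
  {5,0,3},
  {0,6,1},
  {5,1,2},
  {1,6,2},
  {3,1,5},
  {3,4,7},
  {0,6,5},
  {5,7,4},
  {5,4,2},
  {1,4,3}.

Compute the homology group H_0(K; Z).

H_0 ≅ Z.

We work with the vertex ordering 0 < 1 < 2 < 3 < 4 < 5 < 6 < 7. The simplices of K, each written with vertices in increasing order, are:

  0-simplices (8): [0], [1], [2], [3], [4], [5], [6], [7]
  1-simplices (24): (24 of them)
  2-simplices (16): [0,1,4], [0,1,6], [0,2,3], [0,2,4], [0,3,5], [0,5,6], [1,2,5], [1,2,6], [1,3,4], [1,3,5], [2,3,6], [2,4,5], [3,4,7], [3,6,7], [4,5,7], [5,6,7]

giving chain groups C_0 ≅ Z^8, C_1 ≅ Z^24, C_2 ≅ Z^16.

∂_1: C_1 → C_0 is given by ∂[p,q] = [q] − [p].
The resulting 8×24 matrix has rank 7, and its Smith normal form has invariant factors (1,1,1,1,1,1,1).

∂_2: C_2 → C_1 acts by ∂[p,q,r] = [q,r] − [p,r] + [p,q]. For instance
  ∂[0,3,5] = [3,5] − [0,5] + [0,3],
  ∂[1,3,5] = [3,5] − [1,5] + [1,3].
The resulting 24×16 matrix has rank 15, and its Smith normal form has invariant factors (1,1,1,1,1,1,1,1,1,1,1,1,1,1,1).

Reading off H_k = ker ∂_k / im ∂_{k+1}:

  H_0: rank C_0 − rank ∂_1 = 8 − 7 = 1, and the invariant factors of ∂_1 are all 1, so H_0 = Z.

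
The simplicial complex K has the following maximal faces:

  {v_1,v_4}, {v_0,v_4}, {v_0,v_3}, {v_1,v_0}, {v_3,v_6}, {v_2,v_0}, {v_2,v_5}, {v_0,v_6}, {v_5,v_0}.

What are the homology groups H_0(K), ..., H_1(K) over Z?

We work with the vertex ordering v_0 < v_1 < v_2 < v_3 < v_4 < v_5 < v_6. The simplices of K, each written with vertices in increasing order, are:

  0-simplices (7): [v_0], [v_1], [v_2], [v_3], [v_4], [v_5], [v_6]
  1-simplices (9): [v_0,v_1], [v_0,v_2], [v_0,v_3], [v_0,v_4], [v_0,v_5], [v_0,v_6], [v_1,v_4], [v_2,v_5], [v_3,v_6]

giving chain groups C_0 ≅ Z^7, C_1 ≅ Z^9.

The boundary map ∂_1: C_1 → C_0 sends each edge [p,q] (with p < q) to q − p. For instance
  ∂[v_0,v_5] = [v_5] − [v_0].
The 7×9 boundary matrix has rank 6 and Smith normal form diag(1,1,1,1,1,1).

Reading off H_k = ker ∂_k / im ∂_{k+1}:

  H_0: rank C_0 − rank ∂_1 = 7 − 6 = 1, and the invariant factors of ∂_1 are all 1, so H_0 = Z.
  H_1: rank ker ∂_1 − rank ∂_2 = (9 − 6) − 0 = 3, and there is no ∂_2, so H_1 = Z^3.

H_0 ≅ Z,  H_1 ≅ Z^3.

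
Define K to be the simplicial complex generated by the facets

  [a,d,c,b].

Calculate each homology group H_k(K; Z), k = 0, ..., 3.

H_0 ≅ Z,  H_1 = 0,  H_2 = 0,  H_3 = 0.

Take the total order a < b < c < d on the vertex set. Then K (dimension 3) consists of the simplices:

  0-simplices (4): a, b, c, d
  1-simplices (6): ab, ac, ad, bc, bd, cd
  2-simplices (4): abc, abd, acd, bcd
  3-simplices (1): abcd

giving chain groups C_0 ≅ Z^4, C_1 ≅ Z^6, C_2 ≅ Z^4, C_3 ≅ Z^1.

Boundary ∂_1: C_1 → C_0 is given by ∂[p,q] = [q] − [p]. For instance
  ∂ad = d − a.
The resulting 4×6 matrix has rank 3, and its Smith normal form has invariant factors (1,1,1).

∂_2: C_2 → C_1 maps a triangle to the signed sum of its edges. For instance
  ∂acd = cd − ad + ac,
  ∂bcd = cd − bd + bc.
This gives a 6×4 integer matrix of rank 3; reducing to Smith normal form yields diagonal entries (1,1,1).

∂_3: C_3 → C_2 sends each 3-simplex σ to the alternating sum Σ_i (−1)^i (σ with its i-th vertex removed). For instance
  ∂abcd = bcd − acd + abd − abc.
This gives a 4×1 integer matrix of rank 1; reducing to Smith normal form yields diagonal entries (1).

Now H_k = ker ∂_k / im ∂_{k+1}, so:

  H_0: rank C_0 − rank ∂_1 = 4 − 3 = 1, and the invariant factors of ∂_1 are all 1, so H_0 ≅ Z.
  H_1: rank ker ∂_1 − rank ∂_2 = (6 − 3) − 3 = 0, and the invariant factors of ∂_2 are all 1, so H_1 ≅ 0.
  H_2: rank ker ∂_2 − rank ∂_3 = (4 − 3) − 1 = 0, and the invariant factors of ∂_3 are all 1, so H_2 ≅ 0.
  H_3: rank ker ∂_3 − rank ∂_4 = (1 − 1) − 0 = 0, and there is no ∂_4, so H_3 ≅ 0.

(K is a triangulation of the 3-simplex.)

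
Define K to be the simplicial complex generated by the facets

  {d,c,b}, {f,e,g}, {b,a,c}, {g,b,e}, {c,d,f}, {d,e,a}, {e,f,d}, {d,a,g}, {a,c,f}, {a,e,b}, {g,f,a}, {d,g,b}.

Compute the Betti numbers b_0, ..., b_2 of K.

b_0 = 1, b_1 = 0, b_2 = 0.

Take the total order a < b < c < d < e < f < g on the vertex set. Then K (dimension 2) consists of the simplices:

  0-simplices (7): a, b, c, d, e, f, g
  1-simplices (18): ab, ac, ad, ae, af, ag, bc, bd, be, bg, cd, cf, de, df, dg, ef, eg, fg
  2-simplices (12): abc, abe, acf, ade, adg, afg, bcd, bdg, beg, cdf, def, efg

so the chain groups are C_0 ≅ Z^7, C_1 ≅ Z^18, C_2 ≅ Z^12.

The boundary map ∂_1: C_1 → C_0 is given by ∂[p,q] = [q] − [p]. For instance
  ∂bg = g − b.
The resulting 7×18 matrix has rank 6, and its Smith normal form has invariant factors (1,1,1,1,1,1).

Boundary ∂_2: C_2 → C_1 maps a triangle to the signed sum of its edges. For instance
  ∂adg = dg − ag + ad,
  ∂bdg = dg − bg + bd.
This gives a 18×12 integer matrix of rank 12; reducing to Smith normal form yields diagonal entries (1,1,1,1,1,1,1,1,1,1,1,2).

Reading off H_k = ker ∂_k / im ∂_{k+1}:

  H_0: rank C_0 − rank ∂_1 = 7 − 6 = 1, and the invariant factors of ∂_1 are all 1, so H_0 ≅ Z.
  H_1: rank ker ∂_1 − rank ∂_2 = (18 − 6) − 12 = 0, and ∂_2 has invariant factor 2 > 1, so H_1 ≅ Z/2.
  H_2: rank ker ∂_2 − rank ∂_3 = (12 − 12) − 0 = 0, and there is no ∂_3, so H_2 ≅ 0.

As a check, the Euler characteristic is 7 − 18 + 12 = 1, which agrees with 1 − 0 + 0 = 1.

Hence the Betti numbers are b_0 = 1, b_1 = 0, b_2 = 0.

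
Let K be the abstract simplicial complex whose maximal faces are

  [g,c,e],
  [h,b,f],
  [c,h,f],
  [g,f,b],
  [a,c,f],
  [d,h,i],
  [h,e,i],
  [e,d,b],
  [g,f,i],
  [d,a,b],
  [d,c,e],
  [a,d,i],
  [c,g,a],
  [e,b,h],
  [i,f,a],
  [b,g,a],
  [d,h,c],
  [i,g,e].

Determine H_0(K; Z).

We work with the vertex ordering a < b < c < d < e < f < g < h < i. The simplices of K, each written with vertices in increasing order, are:

  0-simplices (9): a, b, c, d, e, f, g, h, i
  1-simplices (27): ab, ac, ad, af, ag, ai, bd, be, bf, bg, bh, cd, ce, cf, cg, ch, de, dh, di, eg, eh, ei, fg, fh, fi, gi, hi
  2-simplices (18): abd, abg, acf, acg, adi, afi, bde, beh, bfg, bfh, cde, cdh, ceg, cfh, dhi, egi, ehi, fgi

so the chain groups are C_0 ≅ Z^9, C_1 ≅ Z^27, C_2 ≅ Z^18.

Boundary ∂_1: C_1 → C_0 is given by ∂[p,q] = [q] − [p]. For instance
  ∂be = e − b.
The resulting 9×27 matrix has rank 8, and its Smith normal form has invariant factors (1,1,1,1,1,1,1,1).

∂_2: C_2 → C_1 sends each 2-simplex [p,q,r] to [q,r] − [p,r] + [p,q]. For instance
  ∂abg = bg − ag + ab,
  ∂abd = bd − ad + ab.
The 27×18 boundary matrix has rank 18 and Smith normal form diag(1,1,1,1,1,1,1,1,1,1,1,1,1,1,1,1,1,2).

From H_k ≅ ker(∂_k) / im(∂_{k+1}) we obtain:

  H_0: rank C_0 − rank ∂_1 = 9 − 8 = 1, and the invariant factors of ∂_1 are all 1, so H_0 = Z.

H_0 ≅ Z.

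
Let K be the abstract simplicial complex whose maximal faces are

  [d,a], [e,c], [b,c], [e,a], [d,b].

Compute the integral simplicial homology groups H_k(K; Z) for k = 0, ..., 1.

H_0 ≅ Z,  H_1 ≅ Z.

K has 5 vertices, 5 edges.
rank ∂_0 = 0, rank ∂_1 = 4 ⇒ b_0 = 5 − 0 − 4 = 1; all invariant factors of ∂_1 are 1 so no torsion. So H_0 ≅ Z.
rank ∂_1 = 4, rank ∂_2 = 0 ⇒ b_1 = 5 − 4 − 0 = 1. So H_1 ≅ Z.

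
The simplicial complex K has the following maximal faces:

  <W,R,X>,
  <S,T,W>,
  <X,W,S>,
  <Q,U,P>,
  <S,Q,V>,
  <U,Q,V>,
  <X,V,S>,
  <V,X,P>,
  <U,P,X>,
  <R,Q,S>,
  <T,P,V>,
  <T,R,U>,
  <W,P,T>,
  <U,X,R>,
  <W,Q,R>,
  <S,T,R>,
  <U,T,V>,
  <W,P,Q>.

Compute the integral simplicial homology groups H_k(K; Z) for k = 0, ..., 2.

H_0 ≅ Z,  H_1 ≅ Z ⊕ Z_2,  H_2 = 0.

Take the total order P < Q < R < S < T < U < V < W < X on the vertex set. Then K (dimension 2) consists of the simplices:

  0-simplices (9): P, Q, R, S, T, U, V, W, X
  1-simplices (27): PQ, PT, PU, PV, PW, PX, QR, QS, QU, QV, QW, RS, RT, RU, RW, RX, ST, SV, SW, SX, TU, TV, TW, UV, UX, VX, WX
  2-simplices (18): PQU, PQW, PTV, PTW, PUX, PVX, QRS, QRW, QSV, QUV, RST, RTU, RUX, RWX, STW, SVX, SWX, TUV

giving chain groups C_0 ≅ Z^9, C_1 ≅ Z^27, C_2 ≅ Z^18.

Boundary ∂_1: C_1 → C_0 maps an edge to its endpoints' difference, ∂[p,q] = q − p. For instance
  ∂WX = X − W.
The resulting 9×27 matrix has rank 8, and its Smith normal form has invariant factors (1,1,1,1,1,1,1,1).

The boundary map ∂_2: C_2 → C_1 sends each 2-simplex [p,q,r] to [q,r] − [p,r] + [p,q]. For instance
  ∂SWX = WX − SX + SW,
  ∂PUX = UX − PX + PU.
The resulting 27×18 matrix has rank 18, and its Smith normal form has invariant factors (1,1,1,1,1,1,1,1,1,1,1,1,1,1,1,1,1,2).

Computing H_k = (kernel of ∂_k) / (image of ∂_{k+1}):

  H_0: rank C_0 − rank ∂_1 = 9 − 8 = 1, and the invariant factors of ∂_1 are all 1, so H_0 = Z.
  H_1: rank ker ∂_1 − rank ∂_2 = (27 − 8) − 18 = 1, and ∂_2 has invariant factor 2 > 1, so H_1 = Z ⊕ Z_2.
  H_2: rank ker ∂_2 − rank ∂_3 = (18 − 18) − 0 = 0, and there is no ∂_3, so H_2 = 0.

(K is a triangulation of the Klein bottle.)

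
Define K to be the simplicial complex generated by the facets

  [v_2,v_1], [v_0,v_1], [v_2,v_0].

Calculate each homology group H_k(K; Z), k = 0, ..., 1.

Fix the vertex order v_0 < v_1 < v_2 and write every simplex with vertices in increasing order. Then dim K = 1 and the simplices of K are:

  0-simplices (3): [v_0], [v_1], [v_2]
  1-simplices (3): [v_0,v_1], [v_0,v_2], [v_1,v_2]

so the chain groups are C_0 ≅ Z^3, C_1 ≅ Z^3.

∂_1: C_1 → C_0 maps an edge to its endpoints' difference, ∂[p,q] = q − p.
The resulting 3×3 matrix has rank 2, and its Smith normal form has invariant factors (1,1).

Now H_k = ker ∂_k / im ∂_{k+1}, so:

  H_0: rank C_0 − rank ∂_1 = 3 − 2 = 1, and the invariant factors of ∂_1 are all 1, so H_0 = Z.
  H_1: rank ker ∂_1 − rank ∂_2 = (3 − 2) − 0 = 1, and there is no ∂_2, so H_1 = Z.

H_0 = Z,  H_1 = Z.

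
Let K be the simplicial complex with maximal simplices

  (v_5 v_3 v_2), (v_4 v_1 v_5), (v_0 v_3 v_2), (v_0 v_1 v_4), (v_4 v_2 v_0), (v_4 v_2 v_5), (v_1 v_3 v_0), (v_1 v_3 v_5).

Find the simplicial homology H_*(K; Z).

H_0 = Z,  H_1 = 0,  H_2 = Z.

Fix the vertex order v_0 < v_1 < v_2 < v_3 < v_4 < v_5 and write every simplex with vertices in increasing order. Then dim K = 2 and the simplices of K are:

  0-simplices (6): [v_0], [v_1], [v_2], [v_3], [v_4], [v_5]
  1-simplices (12): [v_0,v_1], [v_0,v_2], [v_0,v_3], [v_0,v_4], [v_1,v_3], [v_1,v_4], [v_1,v_5], [v_2,v_3], [v_2,v_4], [v_2,v_5], [v_3,v_5], [v_4,v_5]
  2-simplices (8): [v_0,v_1,v_3], [v_0,v_1,v_4], [v_0,v_2,v_3], [v_0,v_2,v_4], [v_1,v_3,v_5], [v_1,v_4,v_5], [v_2,v_3,v_5], [v_2,v_4,v_5]

Hence C_0 ≅ Z^6, C_1 ≅ Z^12, C_2 ≅ Z^8.

∂_1: C_1 → C_0 maps an edge to its endpoints' difference, ∂[p,q] = q − p.
The resulting 6×12 matrix has rank 5, and its Smith normal form has invariant factors (1,1,1,1,1).

The boundary map ∂_2: C_2 → C_1 acts by ∂[p,q,r] = [q,r] − [p,r] + [p,q]. For instance
  ∂[v_1,v_4,v_5] = [v_4,v_5] − [v_1,v_5] + [v_1,v_4],
  ∂[v_1,v_3,v_5] = [v_3,v_5] − [v_1,v_5] + [v_1,v_3].
The resulting 12×8 matrix has rank 7, and its Smith normal form has invariant factors (1,1,1,1,1,1,1).

Computing H_k = (kernel of ∂_k) / (image of ∂_{k+1}):

  H_0: rank C_0 − rank ∂_1 = 6 − 5 = 1, and the invariant factors of ∂_1 are all 1, so H_0 ≅ Z.
  H_1: rank ker ∂_1 − rank ∂_2 = (12 − 5) − 7 = 0, and the invariant factors of ∂_2 are all 1, so H_1 ≅ 0.
  H_2: rank ker ∂_2 − rank ∂_3 = (8 − 7) − 0 = 1, and there is no ∂_3, so H_2 ≅ Z.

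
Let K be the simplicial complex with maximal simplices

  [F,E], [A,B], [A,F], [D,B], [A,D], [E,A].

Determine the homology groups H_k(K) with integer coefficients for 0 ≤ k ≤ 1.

H_0 ≅ Z,  H_1 ≅ Z^2.

We work with the vertex ordering A < B < D < E < F. The simplices of K, each written with vertices in increasing order, are:

  0-simplices (5): A, B, D, E, F
  1-simplices (6): AB, AD, AE, AF, BD, EF

Hence C_0 ≅ Z^5, C_1 ≅ Z^6.

∂_1: C_1 → C_0 sends each edge [p,q] (with p < q) to q − p. For instance
  ∂AF = F − A.
The 5×6 boundary matrix has rank 4 and Smith normal form diag(1,1,1,1).

Computing H_k = (kernel of ∂_k) / (image of ∂_{k+1}):

  H_0: rank C_0 − rank ∂_1 = 5 − 4 = 1, and the invariant factors of ∂_1 are all 1, so H_0 ≅ Z.
  H_1: rank ker ∂_1 − rank ∂_2 = (6 − 4) − 0 = 2, and there is no ∂_2, so H_1 ≅ Z^2.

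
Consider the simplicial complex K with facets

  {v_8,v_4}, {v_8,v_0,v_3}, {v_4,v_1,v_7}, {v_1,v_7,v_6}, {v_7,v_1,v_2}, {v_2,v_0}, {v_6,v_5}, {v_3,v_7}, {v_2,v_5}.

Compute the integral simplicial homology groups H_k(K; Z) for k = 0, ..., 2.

We work with the vertex ordering v_0 < v_1 < v_2 < v_3 < v_4 < v_5 < v_6 < v_7 < v_8. The simplices of K, each written with vertices in increasing order, are:

  0-simplices (9): [v_0], [v_1], [v_2], [v_3], [v_4], [v_5], [v_6], [v_7], [v_8]
  1-simplices (15): (15 of them)
  2-simplices (4): [v_0,v_3,v_8], [v_1,v_2,v_7], [v_1,v_4,v_7], [v_1,v_6,v_7]

giving chain groups C_0 ≅ Z^9, C_1 ≅ Z^15, C_2 ≅ Z^4.

The boundary map ∂_1: C_1 → C_0 maps an edge to its endpoints' difference, ∂[p,q] = q − p. For instance
  ∂[v_1,v_2] = [v_2] − [v_1].
The 9×15 boundary matrix has rank 8 and Smith normal form diag(1,1,1,1,1,1,1,1).

Boundary ∂_2: C_2 → C_1 acts by ∂[p,q,r] = [q,r] − [p,r] + [p,q]. For instance
  ∂[v_1,v_4,v_7] = [v_4,v_7] − [v_1,v_7] + [v_1,v_4],
  ∂[v_0,v_3,v_8] = [v_3,v_8] − [v_0,v_8] + [v_0,v_3].
The 15×4 boundary matrix has rank 4 and Smith normal form diag(1,1,1,1).

From H_k ≅ ker(∂_k) / im(∂_{k+1}) we obtain:

  H_0: rank C_0 − rank ∂_1 = 9 − 8 = 1, and the invariant factors of ∂_1 are all 1, so H_0 ≅ Z.
  H_1: rank ker ∂_1 − rank ∂_2 = (15 − 8) − 4 = 3, and the invariant factors of ∂_2 are all 1, so H_1 ≅ Z^3.
  H_2: rank ker ∂_2 − rank ∂_3 = (4 − 4) − 0 = 0, and there is no ∂_3, so H_2 ≅ 0.

H_0 ≅ Z,  H_1 ≅ Z^3,  H_2 = 0.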